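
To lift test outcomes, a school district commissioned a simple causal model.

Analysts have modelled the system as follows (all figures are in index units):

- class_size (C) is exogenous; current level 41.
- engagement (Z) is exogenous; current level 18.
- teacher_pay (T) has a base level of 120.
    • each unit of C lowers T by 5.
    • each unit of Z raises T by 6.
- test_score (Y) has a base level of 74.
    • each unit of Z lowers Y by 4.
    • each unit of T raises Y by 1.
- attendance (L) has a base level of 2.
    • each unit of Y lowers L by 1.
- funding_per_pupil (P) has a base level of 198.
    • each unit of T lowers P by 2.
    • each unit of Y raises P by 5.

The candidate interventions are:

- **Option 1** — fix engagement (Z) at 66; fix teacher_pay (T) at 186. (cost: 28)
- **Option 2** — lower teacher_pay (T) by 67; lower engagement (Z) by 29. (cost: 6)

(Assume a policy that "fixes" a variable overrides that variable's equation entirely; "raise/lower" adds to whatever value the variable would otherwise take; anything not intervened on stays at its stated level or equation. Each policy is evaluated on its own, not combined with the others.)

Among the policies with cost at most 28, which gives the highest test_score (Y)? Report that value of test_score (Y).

Option 1 (Z := 66, T := 186):
  C = 41
  Z = 66
  T = 186
  Y = 74 − 4·66 + 186 = -4
Option 2 (T − 67, Z − 29):
  C = 41
  Z = 18 − 29 = -11
  T = 120 − 5·41 + 6·(-11) (−67 from intervention) = -218
  Y = 74 − 4·(-11) + (-218) = -100
Comparing — Option 1: Y=-4, Option 2: Y=-100. Highest is -4 (Option 1).

-4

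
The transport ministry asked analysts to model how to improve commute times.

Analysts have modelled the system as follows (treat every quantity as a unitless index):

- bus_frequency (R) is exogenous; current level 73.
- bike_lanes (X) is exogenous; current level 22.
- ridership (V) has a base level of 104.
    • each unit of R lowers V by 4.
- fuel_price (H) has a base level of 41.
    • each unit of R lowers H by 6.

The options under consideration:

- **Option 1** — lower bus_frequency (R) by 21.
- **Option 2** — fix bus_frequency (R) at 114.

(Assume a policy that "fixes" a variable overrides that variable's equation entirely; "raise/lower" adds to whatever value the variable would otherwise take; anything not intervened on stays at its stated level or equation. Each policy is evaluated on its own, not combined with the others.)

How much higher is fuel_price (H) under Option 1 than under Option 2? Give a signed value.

Option 1 (R − 21):
  R = 73 − 21 = 52
  H = 41 − 6·52 = -271
Option 2 (R := 114):
  R = 114
  H = 41 − 6·114 = -643
H: -271 − (-643) = 372

372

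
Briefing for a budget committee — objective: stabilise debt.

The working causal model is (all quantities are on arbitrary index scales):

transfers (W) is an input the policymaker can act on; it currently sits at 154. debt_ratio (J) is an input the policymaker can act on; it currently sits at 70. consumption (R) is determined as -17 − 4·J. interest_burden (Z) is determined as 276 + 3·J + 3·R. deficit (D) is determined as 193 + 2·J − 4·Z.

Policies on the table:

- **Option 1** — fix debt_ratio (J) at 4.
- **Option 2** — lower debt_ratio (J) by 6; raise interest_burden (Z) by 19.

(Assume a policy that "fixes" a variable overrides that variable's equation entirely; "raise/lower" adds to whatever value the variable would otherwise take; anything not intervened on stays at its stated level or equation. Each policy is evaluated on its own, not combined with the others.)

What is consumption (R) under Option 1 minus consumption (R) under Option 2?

Option 1 (J := 4):
  J = 4
  R = -17 − 4·4 = -33
Option 2 (J − 6, Z + 19):
  J = 70 − 6 = 64
  R = -17 − 4·64 = -273
R: -33 − (-273) = 240

240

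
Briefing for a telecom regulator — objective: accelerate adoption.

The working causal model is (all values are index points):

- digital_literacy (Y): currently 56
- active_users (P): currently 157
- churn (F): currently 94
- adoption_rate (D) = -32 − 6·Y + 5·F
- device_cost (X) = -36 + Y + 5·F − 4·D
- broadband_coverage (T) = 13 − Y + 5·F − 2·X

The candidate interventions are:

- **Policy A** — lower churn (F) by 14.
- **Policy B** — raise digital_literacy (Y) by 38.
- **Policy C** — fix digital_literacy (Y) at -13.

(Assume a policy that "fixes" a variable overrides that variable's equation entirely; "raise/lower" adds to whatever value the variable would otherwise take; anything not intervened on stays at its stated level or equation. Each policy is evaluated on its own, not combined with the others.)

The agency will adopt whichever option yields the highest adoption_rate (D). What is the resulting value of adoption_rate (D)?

516

Policy A (F − 14):
  Y = 56
  F = 94 − 14 = 80
  D = -32 − 6·56 + 5·80 = 32
Policy B (Y + 38):
  Y = 56 + 38 = 94
  F = 94
  D = -32 − 6·94 + 5·94 = -126
Policy C (Y := -13):
  Y = -13
  F = 94
  D = -32 − 6·(-13) + 5·94 = 516
Comparing — Policy A: D=32, Policy B: D=-126, Policy C: D=516. Highest is 516 (Policy C).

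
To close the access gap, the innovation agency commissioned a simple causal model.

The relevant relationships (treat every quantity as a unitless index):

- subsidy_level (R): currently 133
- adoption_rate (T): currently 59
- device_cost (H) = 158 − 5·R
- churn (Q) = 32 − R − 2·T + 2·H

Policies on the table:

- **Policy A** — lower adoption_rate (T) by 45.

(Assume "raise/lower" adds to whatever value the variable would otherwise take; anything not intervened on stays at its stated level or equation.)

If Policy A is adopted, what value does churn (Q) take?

Policy A (T − 45):
  R = 133
  T = 59 − 45 = 14
  H = 158 − 5·133 = -507
  Q = 32 − 133 − 2·14 + 2·(-507) = -1143

-1143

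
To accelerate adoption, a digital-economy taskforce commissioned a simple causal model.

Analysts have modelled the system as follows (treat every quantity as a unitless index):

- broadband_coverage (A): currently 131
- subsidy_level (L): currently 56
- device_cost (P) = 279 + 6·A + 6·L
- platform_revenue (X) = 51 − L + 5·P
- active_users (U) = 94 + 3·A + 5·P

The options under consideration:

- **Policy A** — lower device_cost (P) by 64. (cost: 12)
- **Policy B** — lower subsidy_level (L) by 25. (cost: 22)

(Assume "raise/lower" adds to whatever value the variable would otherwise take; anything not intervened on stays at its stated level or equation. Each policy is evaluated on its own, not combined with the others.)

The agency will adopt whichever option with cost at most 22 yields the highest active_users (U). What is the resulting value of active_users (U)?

Policy A (P − 64):
  A = 131
  L = 56
  P = 279 + 6·131 + 6·56 (−64 from intervention) = 1337
  U = 94 + 3·131 + 5·1337 = 7172
Policy B (L − 25):
  A = 131
  L = 56 − 25 = 31
  P = 279 + 6·131 + 6·31 = 1251
  U = 94 + 3·131 + 5·1251 = 6742
Comparing — Policy A: U=7172, Policy B: U=6742. Highest is 7172 (Policy A).

7172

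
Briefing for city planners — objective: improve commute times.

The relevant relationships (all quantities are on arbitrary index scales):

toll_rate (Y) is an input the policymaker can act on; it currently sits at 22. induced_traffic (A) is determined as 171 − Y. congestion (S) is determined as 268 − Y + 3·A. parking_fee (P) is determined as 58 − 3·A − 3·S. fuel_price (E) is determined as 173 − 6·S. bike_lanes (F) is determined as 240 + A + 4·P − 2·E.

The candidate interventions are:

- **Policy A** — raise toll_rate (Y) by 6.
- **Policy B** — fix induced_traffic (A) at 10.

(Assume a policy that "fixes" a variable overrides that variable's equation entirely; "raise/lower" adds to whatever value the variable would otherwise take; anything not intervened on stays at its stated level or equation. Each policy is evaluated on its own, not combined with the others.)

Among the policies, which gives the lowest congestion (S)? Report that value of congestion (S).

Policy A (Y + 6):
  Y = 22 + 6 = 28
  A = 171 − 28 = 143
  S = 268 − 28 + 3·143 = 669
Policy B (A := 10):
  Y = 22
  A = 10
  S = 268 − 22 + 3·10 = 276
Comparing — Policy A: S=669, Policy B: S=276. Lowest is 276 (Policy B).

276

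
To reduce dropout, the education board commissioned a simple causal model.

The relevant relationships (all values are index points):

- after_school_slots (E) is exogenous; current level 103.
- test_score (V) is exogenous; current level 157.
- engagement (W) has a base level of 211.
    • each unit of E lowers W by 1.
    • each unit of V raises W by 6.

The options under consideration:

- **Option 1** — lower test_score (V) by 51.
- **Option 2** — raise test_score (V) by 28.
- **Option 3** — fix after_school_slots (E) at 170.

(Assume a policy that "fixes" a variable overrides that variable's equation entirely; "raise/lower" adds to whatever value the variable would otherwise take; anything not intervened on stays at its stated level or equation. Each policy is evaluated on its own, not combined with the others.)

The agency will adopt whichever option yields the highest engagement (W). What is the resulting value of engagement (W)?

1218

Option 1 (V − 51):
  E = 103
  V = 157 − 51 = 106
  W = 211 − 103 + 6·106 = 744
Option 2 (V + 28):
  E = 103
  V = 157 + 28 = 185
  W = 211 − 103 + 6·185 = 1218
Option 3 (E := 170):
  E = 170
  V = 157
  W = 211 − 170 + 6·157 = 983
Comparing — Option 1: W=744, Option 2: W=1218, Option 3: W=983. Highest is 1218 (Option 2).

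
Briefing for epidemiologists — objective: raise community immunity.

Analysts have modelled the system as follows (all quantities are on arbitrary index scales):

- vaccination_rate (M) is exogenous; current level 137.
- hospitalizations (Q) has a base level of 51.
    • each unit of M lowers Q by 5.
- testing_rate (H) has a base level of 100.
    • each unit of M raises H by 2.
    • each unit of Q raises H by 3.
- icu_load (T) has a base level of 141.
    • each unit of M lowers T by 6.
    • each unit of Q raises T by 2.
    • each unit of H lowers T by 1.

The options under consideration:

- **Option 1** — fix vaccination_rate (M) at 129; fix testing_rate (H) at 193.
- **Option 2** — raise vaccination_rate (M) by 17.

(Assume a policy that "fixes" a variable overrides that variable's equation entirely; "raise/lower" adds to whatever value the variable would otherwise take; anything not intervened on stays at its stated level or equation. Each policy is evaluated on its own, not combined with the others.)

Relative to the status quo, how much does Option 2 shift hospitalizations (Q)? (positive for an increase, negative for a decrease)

Baseline:
  M = 137
  Q = 51 − 5·137 = -634
Option 2 (M + 17):
  M = 137 + 17 = 154
  Q = 51 − 5·154 = -719
Change in Q: -719 − (-634) = -85

-85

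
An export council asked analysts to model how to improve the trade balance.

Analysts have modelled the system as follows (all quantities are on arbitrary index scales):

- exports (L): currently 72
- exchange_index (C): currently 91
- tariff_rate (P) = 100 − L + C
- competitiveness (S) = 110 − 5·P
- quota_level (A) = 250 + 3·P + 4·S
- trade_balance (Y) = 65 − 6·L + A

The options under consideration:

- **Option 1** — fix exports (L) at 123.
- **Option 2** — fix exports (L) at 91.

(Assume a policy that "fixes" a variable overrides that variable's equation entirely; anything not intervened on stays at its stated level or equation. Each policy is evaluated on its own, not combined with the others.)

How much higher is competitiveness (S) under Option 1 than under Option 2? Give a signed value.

160

Option 1 (L := 123):
  L = 123
  C = 91
  P = 100 − 123 + 91 = 68
  S = 110 − 5·68 = -230
Option 2 (L := 91):
  L = 91
  C = 91
  P = 100 − 91 + 91 = 100
  S = 110 − 5·100 = -390
S: -230 − (-390) = 160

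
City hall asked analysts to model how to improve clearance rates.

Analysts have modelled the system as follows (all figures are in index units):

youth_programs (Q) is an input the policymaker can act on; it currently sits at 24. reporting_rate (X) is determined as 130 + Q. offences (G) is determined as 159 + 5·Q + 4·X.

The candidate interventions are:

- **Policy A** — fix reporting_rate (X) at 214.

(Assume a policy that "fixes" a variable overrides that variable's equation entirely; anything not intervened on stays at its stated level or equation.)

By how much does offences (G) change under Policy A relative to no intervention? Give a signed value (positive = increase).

240

Baseline:
  Q = 24
  X = 130 + 24 = 154
  G = 159 + 5·24 + 4·154 = 895
Policy A (X := 214):
  Q = 24
  X = 214
  G = 159 + 5·24 + 4·214 = 1135
Change in G: 1135 − 895 = 240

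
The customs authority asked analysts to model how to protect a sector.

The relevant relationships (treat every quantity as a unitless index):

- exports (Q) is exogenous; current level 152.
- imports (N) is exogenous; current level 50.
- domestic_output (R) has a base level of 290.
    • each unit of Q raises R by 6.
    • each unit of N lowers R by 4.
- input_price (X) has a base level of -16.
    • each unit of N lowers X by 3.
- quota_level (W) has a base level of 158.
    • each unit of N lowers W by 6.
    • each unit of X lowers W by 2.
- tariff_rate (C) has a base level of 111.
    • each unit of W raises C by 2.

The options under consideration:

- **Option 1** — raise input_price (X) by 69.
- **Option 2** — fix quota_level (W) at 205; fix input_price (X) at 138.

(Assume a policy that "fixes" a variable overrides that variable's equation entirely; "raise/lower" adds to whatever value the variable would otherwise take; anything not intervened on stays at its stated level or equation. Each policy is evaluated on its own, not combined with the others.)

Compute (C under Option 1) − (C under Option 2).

-306

Option 1 (X + 69):
  N = 50
  X = -16 − 3·50 (+69 from intervention) = -97
  W = 158 − 6·50 − 2·(-97) = 52
  C = 111 + 2·52 = 215
Option 2 (W := 205, X := 138):
  N = 50
  X = 138
  W = 205
  C = 111 + 2·205 = 521
C: 215 − 521 = -306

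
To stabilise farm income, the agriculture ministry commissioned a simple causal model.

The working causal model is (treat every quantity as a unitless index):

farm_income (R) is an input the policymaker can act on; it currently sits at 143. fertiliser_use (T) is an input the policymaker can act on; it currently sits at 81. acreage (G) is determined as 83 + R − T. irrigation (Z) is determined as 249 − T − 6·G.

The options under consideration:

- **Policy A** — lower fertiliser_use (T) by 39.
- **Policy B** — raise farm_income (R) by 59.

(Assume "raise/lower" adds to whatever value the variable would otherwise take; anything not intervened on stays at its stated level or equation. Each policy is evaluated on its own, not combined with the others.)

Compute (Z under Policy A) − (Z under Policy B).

Policy A (T − 39):
  R = 143
  T = 81 − 39 = 42
  G = 83 + 143 − 42 = 184
  Z = 249 − 42 − 6·184 = -897
Policy B (R + 59):
  R = 143 + 59 = 202
  T = 81
  G = 83 + 202 − 81 = 204
  Z = 249 − 81 − 6·204 = -1056
Z: -897 − (-1056) = 159

159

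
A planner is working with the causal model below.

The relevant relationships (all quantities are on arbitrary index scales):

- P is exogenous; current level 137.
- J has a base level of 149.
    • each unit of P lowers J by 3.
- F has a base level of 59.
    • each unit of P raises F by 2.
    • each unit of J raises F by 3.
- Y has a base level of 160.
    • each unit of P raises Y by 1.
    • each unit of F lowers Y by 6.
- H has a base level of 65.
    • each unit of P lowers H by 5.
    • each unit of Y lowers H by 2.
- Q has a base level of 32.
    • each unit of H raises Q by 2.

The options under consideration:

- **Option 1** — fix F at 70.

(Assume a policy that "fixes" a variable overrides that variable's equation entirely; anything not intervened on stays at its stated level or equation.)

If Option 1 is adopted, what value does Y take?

-123

Option 1 (F := 70):
  P = 137
  J = 149 − 3·137 = -262
  F = 70
  Y = 160 + 137 − 6·70 = -123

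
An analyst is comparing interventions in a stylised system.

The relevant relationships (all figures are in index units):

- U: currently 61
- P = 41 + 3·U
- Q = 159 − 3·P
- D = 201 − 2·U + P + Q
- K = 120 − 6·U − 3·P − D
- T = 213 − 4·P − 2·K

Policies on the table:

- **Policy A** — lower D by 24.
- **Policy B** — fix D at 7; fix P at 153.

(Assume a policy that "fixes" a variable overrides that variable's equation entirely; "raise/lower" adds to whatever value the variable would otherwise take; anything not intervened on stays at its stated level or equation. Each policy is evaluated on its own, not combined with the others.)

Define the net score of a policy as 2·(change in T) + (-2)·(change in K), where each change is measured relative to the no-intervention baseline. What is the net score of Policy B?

Baseline:
  U = 61
  P = 41 + 3·61 = 224
  Q = 159 − 3·224 = -513
  D = 201 − 2·61 + 224 + (-513) = -210
  K = 120 − 6·61 − 3·224 − (-210) = -708
  T = 213 − 4·224 − 2·(-708) = 733
Policy B (D := 7, P := 153):
  U = 61
  P = 153
  Q = 159 − 3·153 = -300
  D = 7
  K = 120 − 6·61 − 3·153 − 7 = -712
  T = 213 − 4·153 − 2·(-712) = 1025
ΔT = 1025 − 733 = 292; ΔK = -712 − (-708) = -4
Score = 2·292 + (-2)·(-4) = 592

592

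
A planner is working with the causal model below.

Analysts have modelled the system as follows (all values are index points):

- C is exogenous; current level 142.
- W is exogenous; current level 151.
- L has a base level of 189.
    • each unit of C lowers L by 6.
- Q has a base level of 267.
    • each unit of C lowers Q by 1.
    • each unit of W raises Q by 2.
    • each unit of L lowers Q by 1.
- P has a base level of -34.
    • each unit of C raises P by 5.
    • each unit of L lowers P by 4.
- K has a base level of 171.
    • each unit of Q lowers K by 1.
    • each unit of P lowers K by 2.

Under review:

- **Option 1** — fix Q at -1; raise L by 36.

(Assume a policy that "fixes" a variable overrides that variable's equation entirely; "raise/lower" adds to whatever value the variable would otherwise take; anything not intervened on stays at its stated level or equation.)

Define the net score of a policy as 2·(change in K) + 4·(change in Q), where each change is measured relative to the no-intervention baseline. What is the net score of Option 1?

Baseline:
  C = 142
  W = 151
  L = 189 − 6·142 = -663
  Q = 267 − 142 + 2·151 − (-663) = 1090
  P = -34 + 5·142 − 4·(-663) = 3328
  K = 171 − 1090 − 2·3328 = -7575
Option 1 (Q := -1, L + 36):
  C = 142
  W = 151
  L = 189 − 6·142 (+36 from intervention) = -627
  Q = -1
  P = -34 + 5·142 − 4·(-627) = 3184
  K = 171 − (-1) − 2·3184 = -6196
ΔK = -6196 − (-7575) = 1379; ΔQ = -1 − 1090 = -1091
Score = 2·1379 + 4·(-1091) = -1606

-1606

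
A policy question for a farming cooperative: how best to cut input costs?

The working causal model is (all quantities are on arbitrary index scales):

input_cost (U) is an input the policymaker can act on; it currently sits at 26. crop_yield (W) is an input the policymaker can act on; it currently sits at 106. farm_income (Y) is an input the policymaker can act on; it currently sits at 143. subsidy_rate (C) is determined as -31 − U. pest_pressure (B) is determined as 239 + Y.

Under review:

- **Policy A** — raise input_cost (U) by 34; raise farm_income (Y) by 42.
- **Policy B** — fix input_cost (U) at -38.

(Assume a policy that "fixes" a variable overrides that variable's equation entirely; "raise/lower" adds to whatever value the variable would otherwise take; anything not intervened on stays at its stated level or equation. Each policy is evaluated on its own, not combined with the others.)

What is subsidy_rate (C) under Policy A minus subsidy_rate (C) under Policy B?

Policy A (U + 34, Y + 42):
  U = 26 + 34 = 60
  C = -31 − 60 = -91
Policy B (U := -38):
  U = -38
  C = -31 − (-38) = 7
C: -91 − 7 = -98

-98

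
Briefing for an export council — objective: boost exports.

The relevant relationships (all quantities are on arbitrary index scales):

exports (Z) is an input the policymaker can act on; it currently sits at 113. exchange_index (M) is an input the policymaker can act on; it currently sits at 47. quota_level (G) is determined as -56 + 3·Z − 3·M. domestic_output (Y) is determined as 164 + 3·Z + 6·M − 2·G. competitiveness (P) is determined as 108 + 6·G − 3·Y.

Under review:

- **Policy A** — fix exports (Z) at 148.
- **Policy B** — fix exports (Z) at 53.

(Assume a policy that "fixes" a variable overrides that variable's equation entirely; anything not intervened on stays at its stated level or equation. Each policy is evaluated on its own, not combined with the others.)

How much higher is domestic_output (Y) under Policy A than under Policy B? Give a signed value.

Policy A (Z := 148):
  Z = 148
  M = 47
  G = -56 + 3·148 − 3·47 = 247
  Y = 164 + 3·148 + 6·47 − 2·247 = 396
Policy B (Z := 53):
  Z = 53
  M = 47
  G = -56 + 3·53 − 3·47 = -38
  Y = 164 + 3·53 + 6·47 − 2·(-38) = 681
Y: 396 − 681 = -285

-285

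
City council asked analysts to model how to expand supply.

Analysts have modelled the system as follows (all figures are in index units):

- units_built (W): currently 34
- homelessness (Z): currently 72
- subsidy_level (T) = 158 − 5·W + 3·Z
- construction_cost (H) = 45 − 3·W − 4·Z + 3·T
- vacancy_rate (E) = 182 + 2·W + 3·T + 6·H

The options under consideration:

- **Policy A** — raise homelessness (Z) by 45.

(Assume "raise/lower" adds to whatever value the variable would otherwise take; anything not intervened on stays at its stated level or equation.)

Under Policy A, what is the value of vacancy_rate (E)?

4219

Policy A (Z + 45):
  W = 34
  Z = 72 + 45 = 117
  T = 158 − 5·34 + 3·117 = 339
  H = 45 − 3·34 − 4·117 + 3·339 = 492
  E = 182 + 2·34 + 3·339 + 6·492 = 4219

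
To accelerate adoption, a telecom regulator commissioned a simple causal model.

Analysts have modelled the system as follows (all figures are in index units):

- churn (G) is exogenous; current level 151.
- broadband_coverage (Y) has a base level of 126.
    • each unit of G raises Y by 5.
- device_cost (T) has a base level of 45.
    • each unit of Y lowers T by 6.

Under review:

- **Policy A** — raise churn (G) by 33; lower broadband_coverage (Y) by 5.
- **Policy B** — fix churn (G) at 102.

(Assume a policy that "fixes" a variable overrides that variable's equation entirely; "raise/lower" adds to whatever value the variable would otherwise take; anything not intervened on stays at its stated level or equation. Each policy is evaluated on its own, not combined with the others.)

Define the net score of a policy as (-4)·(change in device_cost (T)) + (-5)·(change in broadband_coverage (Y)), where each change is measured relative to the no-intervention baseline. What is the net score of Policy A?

Baseline:
  G = 151
  Y = 126 + 5·151 = 881
  T = 45 − 6·881 = -5241
Policy A (G + 33, Y − 5):
  G = 151 + 33 = 184
  Y = 126 + 5·184 (−5 from intervention) = 1041
  T = 45 − 6·1041 = -6201
ΔT = -6201 − (-5241) = -960; ΔY = 1041 − 881 = 160
Score = (-4)·(-960) + (-5)·160 = 3040

3040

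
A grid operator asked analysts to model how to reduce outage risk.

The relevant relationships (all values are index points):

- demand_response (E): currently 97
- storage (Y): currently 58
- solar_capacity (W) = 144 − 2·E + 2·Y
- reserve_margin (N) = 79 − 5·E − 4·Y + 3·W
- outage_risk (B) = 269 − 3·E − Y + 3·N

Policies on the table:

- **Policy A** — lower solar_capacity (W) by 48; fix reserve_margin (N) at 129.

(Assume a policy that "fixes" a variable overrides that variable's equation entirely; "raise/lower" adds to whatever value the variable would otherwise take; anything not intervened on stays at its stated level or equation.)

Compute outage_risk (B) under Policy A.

Policy A (W − 48, N := 129):
  E = 97
  Y = 58
  W = 144 − 2·97 + 2·58 (−48 from intervention) = 18
  N = 129
  B = 269 − 3·97 − 58 + 3·129 = 307

307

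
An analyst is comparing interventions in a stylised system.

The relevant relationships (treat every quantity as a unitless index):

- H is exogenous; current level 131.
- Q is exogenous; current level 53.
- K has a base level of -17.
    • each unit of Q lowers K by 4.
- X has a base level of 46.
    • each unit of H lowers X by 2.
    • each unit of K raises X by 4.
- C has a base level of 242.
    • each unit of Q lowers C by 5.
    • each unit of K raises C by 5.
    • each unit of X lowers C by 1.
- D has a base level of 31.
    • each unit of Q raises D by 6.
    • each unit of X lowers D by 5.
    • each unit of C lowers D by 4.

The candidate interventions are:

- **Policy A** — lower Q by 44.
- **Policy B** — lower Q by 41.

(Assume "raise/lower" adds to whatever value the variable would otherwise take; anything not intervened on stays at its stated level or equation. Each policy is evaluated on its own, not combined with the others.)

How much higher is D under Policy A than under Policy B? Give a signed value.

Policy A (Q − 44):
  H = 131
  Q = 53 − 44 = 9
  K = -17 − 4·9 = -53
  X = 46 − 2·131 + 4·(-53) = -428
  C = 242 − 5·9 + 5·(-53) − (-428) = 360
  D = 31 + 6·9 − 5·(-428) − 4·360 = 785
Policy B (Q − 41):
  H = 131
  Q = 53 − 41 = 12
  K = -17 − 4·12 = -65
  X = 46 − 2·131 + 4·(-65) = -476
  C = 242 − 5·12 + 5·(-65) − (-476) = 333
  D = 31 + 6·12 − 5·(-476) − 4·333 = 1151
D: 785 − 1151 = -366

-366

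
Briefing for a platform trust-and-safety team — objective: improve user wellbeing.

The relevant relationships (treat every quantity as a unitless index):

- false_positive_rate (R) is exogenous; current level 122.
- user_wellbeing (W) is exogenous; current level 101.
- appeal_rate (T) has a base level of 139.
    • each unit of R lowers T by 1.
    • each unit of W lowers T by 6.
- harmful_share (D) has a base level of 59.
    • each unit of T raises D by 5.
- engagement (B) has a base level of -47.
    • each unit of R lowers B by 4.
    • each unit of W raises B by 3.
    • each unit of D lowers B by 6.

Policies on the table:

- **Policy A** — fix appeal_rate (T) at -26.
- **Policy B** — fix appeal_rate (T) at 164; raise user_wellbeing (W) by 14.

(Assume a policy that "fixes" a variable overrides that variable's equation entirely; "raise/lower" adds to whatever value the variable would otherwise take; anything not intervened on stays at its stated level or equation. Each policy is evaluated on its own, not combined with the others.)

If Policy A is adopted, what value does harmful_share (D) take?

Policy A (T := -26):
  R = 122
  W = 101
  T = -26
  D = 59 + 5·(-26) = -71

-71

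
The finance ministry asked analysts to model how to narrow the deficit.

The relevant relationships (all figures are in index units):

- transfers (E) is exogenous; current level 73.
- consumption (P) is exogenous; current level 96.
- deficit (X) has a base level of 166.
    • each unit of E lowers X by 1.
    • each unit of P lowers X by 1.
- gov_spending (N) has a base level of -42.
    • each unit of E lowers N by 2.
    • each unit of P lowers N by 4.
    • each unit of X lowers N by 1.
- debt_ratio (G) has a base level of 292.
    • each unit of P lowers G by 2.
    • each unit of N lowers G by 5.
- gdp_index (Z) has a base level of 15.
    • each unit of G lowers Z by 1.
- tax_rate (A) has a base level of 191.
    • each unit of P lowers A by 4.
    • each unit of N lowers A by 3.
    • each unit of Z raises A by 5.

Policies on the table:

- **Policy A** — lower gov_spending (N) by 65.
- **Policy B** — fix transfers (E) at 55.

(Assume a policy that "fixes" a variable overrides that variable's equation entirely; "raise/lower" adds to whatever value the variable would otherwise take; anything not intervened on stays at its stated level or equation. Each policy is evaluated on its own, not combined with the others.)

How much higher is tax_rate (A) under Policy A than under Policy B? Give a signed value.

Policy A (N − 65):
  E = 73
  P = 96
  X = 166 − 73 − 96 = -3
  N = -42 − 2·73 − 4·96 − (-3) (−65 from intervention) = -634
  G = 292 − 2·96 − 5·(-634) = 3270
  Z = 15 − 3270 = -3255
  A = 191 − 4·96 − 3·(-634) + 5·(-3255) = -14566
Policy B (E := 55):
  E = 55
  P = 96
  X = 166 − 55 − 96 = 15
  N = -42 − 2·55 − 4·96 − 15 = -551
  G = 292 − 2·96 − 5·(-551) = 2855
  Z = 15 − 2855 = -2840
  A = 191 − 4·96 − 3·(-551) + 5·(-2840) = -12740
A: -14566 − (-12740) = -1826

-1826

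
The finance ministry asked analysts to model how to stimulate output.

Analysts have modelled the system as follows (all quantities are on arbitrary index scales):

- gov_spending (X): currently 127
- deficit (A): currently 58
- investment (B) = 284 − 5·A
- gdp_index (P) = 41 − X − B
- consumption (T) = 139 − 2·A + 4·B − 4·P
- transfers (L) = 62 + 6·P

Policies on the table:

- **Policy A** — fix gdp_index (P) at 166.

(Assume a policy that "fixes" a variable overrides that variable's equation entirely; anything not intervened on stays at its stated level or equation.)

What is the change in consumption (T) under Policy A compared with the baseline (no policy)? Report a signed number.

-984

Baseline:
  X = 127
  A = 58
  B = 284 − 5·58 = -6
  P = 41 − 127 − (-6) = -80
  T = 139 − 2·58 + 4·(-6) − 4·(-80) = 319
Policy A (P := 166):
  X = 127
  A = 58
  B = 284 − 5·58 = -6
  P = 166
  T = 139 − 2·58 + 4·(-6) − 4·166 = -665
Change in T: -665 − 319 = -984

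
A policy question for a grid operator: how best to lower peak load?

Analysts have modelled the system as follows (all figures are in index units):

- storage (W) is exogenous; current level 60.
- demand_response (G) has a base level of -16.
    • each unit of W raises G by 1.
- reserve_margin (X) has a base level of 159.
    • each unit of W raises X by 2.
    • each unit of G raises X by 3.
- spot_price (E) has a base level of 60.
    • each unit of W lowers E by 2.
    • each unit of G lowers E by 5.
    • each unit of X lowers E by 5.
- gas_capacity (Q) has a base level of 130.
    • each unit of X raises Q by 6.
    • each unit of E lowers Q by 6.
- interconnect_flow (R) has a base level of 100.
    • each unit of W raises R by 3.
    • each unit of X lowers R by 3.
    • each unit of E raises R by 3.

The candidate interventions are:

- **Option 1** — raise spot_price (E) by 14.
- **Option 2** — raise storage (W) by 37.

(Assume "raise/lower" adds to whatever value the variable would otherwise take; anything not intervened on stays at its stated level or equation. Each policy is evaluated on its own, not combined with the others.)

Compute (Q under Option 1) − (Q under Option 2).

Option 1 (E + 14):
  W = 60
  G = -16 + 60 = 44
  X = 159 + 2·60 + 3·44 = 411
  E = 60 − 2·60 − 5·44 − 5·411 (+14 from intervention) = -2321
  Q = 130 + 6·411 − 6·(-2321) = 16522
Option 2 (W + 37):
  W = 60 + 37 = 97
  G = -16 + 97 = 81
  X = 159 + 2·97 + 3·81 = 596
  E = 60 − 2·97 − 5·81 − 5·596 = -3519
  Q = 130 + 6·596 − 6·(-3519) = 24820
Q: 16522 − 24820 = -8298

-8298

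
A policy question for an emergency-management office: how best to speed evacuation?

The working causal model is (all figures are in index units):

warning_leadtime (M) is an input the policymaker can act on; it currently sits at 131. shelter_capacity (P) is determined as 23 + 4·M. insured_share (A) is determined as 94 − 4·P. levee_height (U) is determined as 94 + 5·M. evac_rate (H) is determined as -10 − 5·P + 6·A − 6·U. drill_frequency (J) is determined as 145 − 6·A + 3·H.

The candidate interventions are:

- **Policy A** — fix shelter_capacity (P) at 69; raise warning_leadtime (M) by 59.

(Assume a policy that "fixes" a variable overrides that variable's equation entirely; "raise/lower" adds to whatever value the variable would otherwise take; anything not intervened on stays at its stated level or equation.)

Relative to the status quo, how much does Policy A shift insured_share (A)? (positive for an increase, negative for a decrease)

1912

Baseline:
  M = 131
  P = 23 + 4·131 = 547
  A = 94 − 4·547 = -2094
Policy A (P := 69, M + 59):
  M = 131 + 59 = 190
  P = 69
  A = 94 − 4·69 = -182
Change in A: -182 − (-2094) = 1912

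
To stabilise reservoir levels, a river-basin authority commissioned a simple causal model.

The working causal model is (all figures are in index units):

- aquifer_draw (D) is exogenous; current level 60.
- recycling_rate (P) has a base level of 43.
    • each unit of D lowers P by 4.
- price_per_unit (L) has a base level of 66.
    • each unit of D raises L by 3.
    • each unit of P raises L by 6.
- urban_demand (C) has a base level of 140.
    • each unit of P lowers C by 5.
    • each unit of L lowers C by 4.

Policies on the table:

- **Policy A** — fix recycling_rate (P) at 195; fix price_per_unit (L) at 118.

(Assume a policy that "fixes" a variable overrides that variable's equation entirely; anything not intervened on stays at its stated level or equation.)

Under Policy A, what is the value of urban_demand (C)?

Policy A (P := 195, L := 118):
  D = 60
  P = 195
  L = 118
  C = 140 − 5·195 − 4·118 = -1307

-1307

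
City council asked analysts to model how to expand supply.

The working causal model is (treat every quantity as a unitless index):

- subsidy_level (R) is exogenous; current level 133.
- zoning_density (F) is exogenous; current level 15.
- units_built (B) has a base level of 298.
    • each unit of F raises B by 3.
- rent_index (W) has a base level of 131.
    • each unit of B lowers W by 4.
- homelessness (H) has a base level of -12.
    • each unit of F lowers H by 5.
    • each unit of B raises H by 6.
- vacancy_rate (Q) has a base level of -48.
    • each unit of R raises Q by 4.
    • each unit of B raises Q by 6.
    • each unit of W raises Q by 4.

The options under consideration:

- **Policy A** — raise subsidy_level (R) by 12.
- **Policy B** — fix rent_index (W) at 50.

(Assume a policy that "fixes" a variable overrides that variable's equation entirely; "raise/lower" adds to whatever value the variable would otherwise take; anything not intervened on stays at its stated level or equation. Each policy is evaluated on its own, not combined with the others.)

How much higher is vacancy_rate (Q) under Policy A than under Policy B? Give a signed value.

Policy A (R + 12):
  R = 133 + 12 = 145
  F = 15
  B = 298 + 3·15 = 343
  W = 131 − 4·343 = -1241
  Q = -48 + 4·145 + 6·343 + 4·(-1241) = -2374
Policy B (W := 50):
  R = 133
  F = 15
  B = 298 + 3·15 = 343
  W = 50
  Q = -48 + 4·133 + 6·343 + 4·50 = 2742
Q: -2374 − 2742 = -5116

-5116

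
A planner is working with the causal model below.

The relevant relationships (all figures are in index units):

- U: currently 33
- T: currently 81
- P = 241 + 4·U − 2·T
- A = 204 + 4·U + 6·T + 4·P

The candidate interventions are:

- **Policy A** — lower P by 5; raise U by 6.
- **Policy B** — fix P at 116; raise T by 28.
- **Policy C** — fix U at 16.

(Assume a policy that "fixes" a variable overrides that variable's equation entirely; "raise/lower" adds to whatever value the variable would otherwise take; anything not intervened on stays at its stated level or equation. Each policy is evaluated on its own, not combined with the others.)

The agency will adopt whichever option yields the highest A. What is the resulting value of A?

1766

Policy A (P − 5, U + 6):
  U = 33 + 6 = 39
  T = 81
  P = 241 + 4·39 − 2·81 (−5 from intervention) = 230
  A = 204 + 4·39 + 6·81 + 4·230 = 1766
Policy B (P := 116, T + 28):
  U = 33
  T = 81 + 28 = 109
  P = 116
  A = 204 + 4·33 + 6·109 + 4·116 = 1454
Policy C (U := 16):
  U = 16
  T = 81
  P = 241 + 4·16 − 2·81 = 143
  A = 204 + 4·16 + 6·81 + 4·143 = 1326
Comparing — Policy A: A=1766, Policy B: A=1454, Policy C: A=1326. Highest is 1766 (Policy A).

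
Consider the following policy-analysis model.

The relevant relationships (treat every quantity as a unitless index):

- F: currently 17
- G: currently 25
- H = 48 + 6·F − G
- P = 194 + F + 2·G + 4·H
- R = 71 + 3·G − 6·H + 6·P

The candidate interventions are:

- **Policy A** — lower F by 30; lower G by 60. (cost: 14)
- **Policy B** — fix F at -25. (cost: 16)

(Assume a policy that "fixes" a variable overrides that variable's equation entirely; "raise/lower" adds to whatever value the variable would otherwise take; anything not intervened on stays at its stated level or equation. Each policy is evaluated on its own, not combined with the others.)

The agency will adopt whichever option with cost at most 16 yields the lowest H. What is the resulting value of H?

Policy A (F − 30, G − 60):
  F = 17 − 30 = -13
  G = 25 − 60 = -35
  H = 48 + 6·(-13) − (-35) = 5
Policy B (F := -25):
  F = -25
  G = 25
  H = 48 + 6·(-25) − 25 = -127
Comparing — Policy A: H=5, Policy B: H=-127. Lowest is -127 (Policy B).

-127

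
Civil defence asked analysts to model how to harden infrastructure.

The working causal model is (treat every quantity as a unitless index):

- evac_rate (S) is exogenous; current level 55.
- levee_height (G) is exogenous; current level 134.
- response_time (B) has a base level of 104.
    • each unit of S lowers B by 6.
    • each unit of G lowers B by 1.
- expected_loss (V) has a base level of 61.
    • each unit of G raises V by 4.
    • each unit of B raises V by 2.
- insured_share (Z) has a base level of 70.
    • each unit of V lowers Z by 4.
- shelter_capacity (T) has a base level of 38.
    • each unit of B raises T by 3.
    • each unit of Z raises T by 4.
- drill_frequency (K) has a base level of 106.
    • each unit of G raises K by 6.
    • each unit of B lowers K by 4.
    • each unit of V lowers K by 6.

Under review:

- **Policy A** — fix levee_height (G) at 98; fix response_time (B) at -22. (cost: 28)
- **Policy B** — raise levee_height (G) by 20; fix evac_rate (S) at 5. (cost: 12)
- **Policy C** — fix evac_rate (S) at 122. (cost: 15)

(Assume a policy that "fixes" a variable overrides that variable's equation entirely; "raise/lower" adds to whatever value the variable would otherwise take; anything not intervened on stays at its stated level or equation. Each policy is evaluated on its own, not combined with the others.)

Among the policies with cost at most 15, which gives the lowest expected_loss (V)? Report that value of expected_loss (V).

Policy B (G + 20, S := 5):
  S = 5
  G = 134 + 20 = 154
  B = 104 − 6·5 − 154 = -80
  V = 61 + 4·154 + 2·(-80) = 517
Policy C (S := 122):
  S = 122
  G = 134
  B = 104 − 6·122 − 134 = -762
  V = 61 + 4·134 + 2·(-762) = -927
Comparing — Policy B: V=517, Policy C: V=-927. Lowest is -927 (Policy C).

-927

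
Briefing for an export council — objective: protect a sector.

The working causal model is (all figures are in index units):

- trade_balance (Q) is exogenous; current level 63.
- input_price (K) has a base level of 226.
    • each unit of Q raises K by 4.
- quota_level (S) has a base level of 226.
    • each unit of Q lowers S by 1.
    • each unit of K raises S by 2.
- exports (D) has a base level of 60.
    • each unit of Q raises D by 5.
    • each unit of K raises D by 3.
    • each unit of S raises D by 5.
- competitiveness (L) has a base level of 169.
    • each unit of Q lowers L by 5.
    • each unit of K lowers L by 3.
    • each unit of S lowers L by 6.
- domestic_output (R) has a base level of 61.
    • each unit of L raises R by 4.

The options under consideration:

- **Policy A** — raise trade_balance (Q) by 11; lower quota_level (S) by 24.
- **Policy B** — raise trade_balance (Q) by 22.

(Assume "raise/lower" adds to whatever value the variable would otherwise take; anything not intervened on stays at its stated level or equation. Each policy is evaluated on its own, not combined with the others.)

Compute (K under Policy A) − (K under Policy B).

-44

Policy A (Q + 11, S − 24):
  Q = 63 + 11 = 74
  K = 226 + 4·74 = 522
Policy B (Q + 22):
  Q = 63 + 22 = 85
  K = 226 + 4·85 = 566
K: 522 − 566 = -44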